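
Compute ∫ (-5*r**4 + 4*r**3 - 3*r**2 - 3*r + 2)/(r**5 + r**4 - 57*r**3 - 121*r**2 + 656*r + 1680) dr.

Factor the denominator: (r - 7)*(r - 4)*(r + 3)*(r + 4)*(r + 5).
Partial-fraction decomposition: -3683/(216*(r + 5)) + 785/(44*(r + 4)) - 529/(140*(r + 3)) + 541/(756*(r - 4)) - 10799/(3960*(r - 7)).
Integrate each term: A/(r−a) contributes A·log|r−a|.

-10799*log(r - 7)/3960 + 541*log(r - 4)/756 - 529*log(r + 3)/140 + 785*log(r + 4)/44 - 3683*log(r + 5)/216 + C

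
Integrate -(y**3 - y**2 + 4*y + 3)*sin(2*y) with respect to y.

Use integration by parts with u = y**3 - y**2 + 4*y + 3, dv = -sin(2*y) dy, so v = cos(2*y)/2.
Apply parts 3 times (tabular method): alternate signs, differentiate u down to 0, integrate dv up.

y**3*cos(2*y)/2 - 3*y**2*sin(2*y)/4 - y**2*cos(2*y)/2 + y*sin(2*y)/2 + 5*y*cos(2*y)/4 - 5*sin(2*y)/8 + 7*cos(2*y)/4 + C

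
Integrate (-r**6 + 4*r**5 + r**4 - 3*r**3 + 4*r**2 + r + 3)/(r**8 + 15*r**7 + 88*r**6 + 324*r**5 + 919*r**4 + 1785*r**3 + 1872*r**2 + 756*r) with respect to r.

Factor the denominator: r*(r + 1)*(r + 2)**2*(r + 3)*(r + 7)*(r**2 + 9).
Partial-fraction decomposition: (18325*r + 18639)/(176436*(r**2 + 9)) + 36251/(48720*(r + 7)) - 167/(48*(r + 3)) + 9021/(3380*(r + 2)) - 27/(26*(r + 2)**2) - 1/(24*(r + 1)) + 1/(252*r).
Integrate each term; A/(r−a) gives A·log|r−a|; the (Br+D)/(r²+p²) term gives a log and an atan.

log(r)/252 - log(r + 1)/24 + 9021*log(r + 2)/3380 - 167*log(r + 3)/48 + 36251*log(r + 7)/48720 + 18325*log(r**2 + 9)/352872 + 2071*atan(r/3)/58812 + 27/(26*r + 52) + C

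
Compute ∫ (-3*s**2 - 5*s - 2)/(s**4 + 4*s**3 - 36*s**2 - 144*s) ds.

Factor the denominator: s*(s - 6)*(s + 4)*(s + 6).
Partial-fraction decomposition: 5/(9*(s + 6)) - 3/(8*(s + 4)) - 7/(36*(s - 6)) + 1/(72*s).
Integrate each term: A/(s−a) contributes A·log|s−a|.

log(s)/72 - 7*log(s - 6)/36 - 3*log(s + 4)/8 + 5*log(s + 6)/9 + C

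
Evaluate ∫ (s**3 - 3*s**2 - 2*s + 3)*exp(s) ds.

Use integration by parts with u = s**3 - 3*s**2 - 2*s + 3, dv = exp(s) ds, so v = exp(s).
Apply parts 3 times (tabular method): alternate signs, differentiate u down to 0, integrate dv up.

(s**3 - 6*s**2 + 10*s - 7)*exp(s) + C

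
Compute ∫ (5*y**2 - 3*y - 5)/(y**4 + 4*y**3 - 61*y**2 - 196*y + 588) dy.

Factor the denominator: (y - 7)*(y - 2)*(y + 6)*(y + 7).
Partial-fraction decomposition: -29/(14*(y + 7)) + 193/(104*(y + 6)) - 1/(40*(y - 2)) + 219/(910*(y - 7)).
Integrate each term: A/(y−a) contributes A·log|y−a|.

219*log(y - 7)/910 - log(y - 2)/40 + 193*log(y + 6)/104 - 29*log(y + 7)/14 + C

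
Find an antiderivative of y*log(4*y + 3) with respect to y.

y**2*log(4*y + 3)/2 - y**2/4 + 3*y/8 - 9*log(4*y + 3)/32 + C

Use integration by parts with u = log(4*y + 3), dv = y dy.
Then du = 4/(4*y + 3) dy and v = y**2/2.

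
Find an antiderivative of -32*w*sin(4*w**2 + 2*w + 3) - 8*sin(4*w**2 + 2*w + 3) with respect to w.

Let u = 4*w**2 + 2*w + 3, so du = (8*w + 2) dw.
Rewriting, the integral becomes -4·∫ sin(u) du = -4·-cos(u).
Substituting back, u = 4*w**2 + 2*w + 3.

4*cos(4*w**2 + 2*w + 3) + C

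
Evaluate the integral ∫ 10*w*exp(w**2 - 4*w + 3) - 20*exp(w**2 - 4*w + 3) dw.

5*exp(w**2 - 4*w + 3) + C

Let u = w**2 - 4*w + 3, so du = (2*w - 4) dw.
Rewriting, the integral becomes 5·∫ e^u du = 5·e^u.
Substituting back, u = w**2 - 4*w + 3.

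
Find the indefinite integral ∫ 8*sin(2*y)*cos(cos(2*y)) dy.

Let u = cos(2*y), so du = (-2*sin(2*y)) dy.
Rewriting, the integral becomes -4·∫ cos(u) du = -4·sin(u).
Substituting back, u = cos(2*y).

-4*sin(cos(2*y)) + C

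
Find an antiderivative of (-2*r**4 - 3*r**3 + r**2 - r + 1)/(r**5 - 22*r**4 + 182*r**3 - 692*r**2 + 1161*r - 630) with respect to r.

Factor the denominator: (r - 7)*(r - 6)*(r - 5)*(r - 3)*(r - 1).
Partial-fraction decomposition: -1/(60*(r - 1)) + 59/(12*(r - 3)) - 401/(4*(r - 5)) + 3209/(15*(r - 6)) - 1447/(12*(r - 7)).
Integrate each term: A/(r−a) contributes A·log|r−a|.

-1447*log(r - 7)/12 + 3209*log(r - 6)/15 - 401*log(r - 5)/4 + 59*log(r - 3)/12 - log(r - 1)/60 + C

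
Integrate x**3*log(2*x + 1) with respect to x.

x**4*log(2*x + 1)/4 - x**4/16 + x**3/24 - x**2/32 + x/32 - log(2*x + 1)/64 + C

Use integration by parts with u = log(2*x + 1), dv = x**3 dx.
Then du = 2/(2*x + 1) dx and v = x**4/4.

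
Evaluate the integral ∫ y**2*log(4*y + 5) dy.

y**3*log(4*y + 5)/3 - y**3/9 + 5*y**2/24 - 25*y/48 + 125*log(4*y + 5)/192 + C

Use integration by parts with u = log(4*y + 5), dv = y**2 dy.
Then du = 4/(4*y + 5) dy and v = y**3/3.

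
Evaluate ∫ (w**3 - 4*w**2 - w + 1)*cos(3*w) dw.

Use integration by parts with u = w**3 - 4*w**2 - w + 1, dv = cos(3*w) dw, so v = sin(3*w)/3.
Apply parts 3 times (tabular method): alternate signs, differentiate u down to 0, integrate dv up.

w**3*sin(3*w)/3 - 4*w**2*sin(3*w)/3 + w**2*cos(3*w)/3 - 5*w*sin(3*w)/9 - 8*w*cos(3*w)/9 + 17*sin(3*w)/27 - 5*cos(3*w)/27 + C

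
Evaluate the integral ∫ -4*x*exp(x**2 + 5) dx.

Let u = x**2 + 5, so du = (2*x) dx.
Rewriting, the integral becomes -2·∫ e^u du = -2·e^u.
Substituting back, u = x**2 + 5.

-2*exp(x**2 + 5) + C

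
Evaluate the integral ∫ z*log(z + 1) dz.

Use integration by parts with u = log(z + 1), dv = z dz.
Then du = 1/(z + 1) dz and v = z**2/2.

z**2*log(z + 1)/2 - z**2/4 + z/2 - log(z + 1)/2 + C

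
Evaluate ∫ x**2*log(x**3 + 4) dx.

x**3*log(x**3 + 4)/3 - x**3/3 + 4*log(x**3 + 4)/3 + C

Let u = x**3 + 4, so du = (3*x**2) dx.
The integral becomes (1/3)·∫ log(u) du; integrate by parts with u′=log(u), dv′=du.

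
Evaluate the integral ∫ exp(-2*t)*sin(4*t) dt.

Let I denote the integral. Integrate by parts with u = sin(4*t), dv = exp(-2*t) dt, so v = -exp(-2*t)/2: I = -exp(-2*t)*sin(4*t)/2 + 2·∫ exp(-2*t)*cos(4*t) dt.
Apply parts again with u = cos(4*t), dv = exp(-2*t) dt: ∫ exp(-2*t)*cos(4*t) dt = -exp(-2*t)*cos(4*t)/2 − 2·I. Substituting back brings back I: I = -exp(-2*t)*sin(4*t)/2 - exp(-2*t)*cos(4*t) − 4·I.
Solving for I: (1 + 4)·I equals the remaining terms, so I = (1/5)·(-exp(-2*t)*sin(4*t)/2 - exp(-2*t)*cos(4*t)).

-exp(-2*t)*sin(4*t)/10 - exp(-2*t)*cos(4*t)/5 + C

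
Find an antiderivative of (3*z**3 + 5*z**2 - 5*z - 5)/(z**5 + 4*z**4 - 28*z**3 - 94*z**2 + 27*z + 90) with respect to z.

Factor the denominator: (z - 5)*(z - 1)*(z + 1)*(z + 3)*(z + 6).
Partial-fraction decomposition: -443/(1155*(z + 6)) + 13/(96*(z + 3)) + 1/(60*(z + 1)) + 1/(112*(z - 1)) + 235/(1056*(z - 5)).
Integrate each term: A/(z−a) contributes A·log|z−a|.

235*log(z - 5)/1056 + log(z - 1)/112 + log(z + 1)/60 + 13*log(z + 3)/96 - 443*log(z + 6)/1155 + C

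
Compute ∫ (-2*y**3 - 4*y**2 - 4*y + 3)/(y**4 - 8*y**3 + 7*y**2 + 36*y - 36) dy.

Factor the denominator: (y - 6)*(y - 3)*(y - 1)*(y + 2).
Partial-fraction decomposition: -11/(120*(y + 2)) - 7/(30*(y - 1)) + 33/(10*(y - 3)) - 199/(40*(y - 6)).
Integrate each term: A/(y−a) contributes A·log|y−a|.

-199*log(y - 6)/40 + 33*log(y - 3)/10 - 7*log(y - 1)/30 - 11*log(y + 2)/120 + C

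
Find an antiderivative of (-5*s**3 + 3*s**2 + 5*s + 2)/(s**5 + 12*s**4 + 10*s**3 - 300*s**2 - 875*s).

-2*log(s)/875 - 523*log(s - 5)/6000 - 2677*log(s + 5)/500 + 1829*log(s + 7)/336 - 677/(100*s + 500) + C

Factor the denominator: s*(s - 5)*(s + 5)**2*(s + 7).
Partial-fraction decomposition: 1829/(336*(s + 7)) - 2677/(500*(s + 5)) + 677/(100*(s + 5)**2) - 523/(6000*(s - 5)) - 2/(875*s).
Integrate each term; A/(s−a) gives A·log|s−a|; A/(s−a)² gives −A/(s−a).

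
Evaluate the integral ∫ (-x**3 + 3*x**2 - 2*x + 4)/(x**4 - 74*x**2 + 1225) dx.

-103*log(x - 7)/168 + 7*log(x - 5)/30 + 107*log(x + 5)/120 - 127*log(x + 7)/84 + C

Factor the denominator: (x - 7)*(x - 5)*(x + 5)*(x + 7).
Partial-fraction decomposition: -127/(84*(x + 7)) + 107/(120*(x + 5)) + 7/(30*(x - 5)) - 103/(168*(x - 7)).
Integrate each term: A/(x−a) contributes A·log|x−a|.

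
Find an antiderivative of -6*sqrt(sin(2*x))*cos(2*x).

-2*sin(2*x)**(3/2) + C

Let u = sin(2*x), so du = (2*cos(2*x)) dx.
Rewriting, the integral becomes -3·∫ √u du = -3·(2/3)u^(3/2).
Substituting back, u = sin(2*x).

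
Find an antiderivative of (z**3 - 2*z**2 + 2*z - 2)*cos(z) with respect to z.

z**3*sin(z) - 2*z**2*sin(z) + 3*z**2*cos(z) - 4*z*sin(z) - 4*z*cos(z) + 2*sin(z) - 4*cos(z) + C

Use integration by parts with u = z**3 - 2*z**2 + 2*z - 2, dv = cos(z) dz, so v = sin(z).
Apply parts 3 times (tabular method): alternate signs, differentiate u down to 0, integrate dv up.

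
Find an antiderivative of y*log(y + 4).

Use integration by parts with u = log(y + 4), dv = y dy.
Then du = 1/(y + 4) dy and v = y**2/2.

y**2*log(y + 4)/2 - y**2/4 + 2*y - 8*log(y + 4) + C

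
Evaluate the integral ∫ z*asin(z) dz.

Use integration by parts with u = arcsin(z), dv = z dz.
Then du = 1/sqrt(-z**2 + 1) dz.

z**2*asin(z)/2 + z*sqrt(-z**2 + 1)/4 - asin(z)/4 + C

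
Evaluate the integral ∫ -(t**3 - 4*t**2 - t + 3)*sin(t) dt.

t**3*cos(t) - 3*t**2*sin(t) - 4*t**2*cos(t) + 8*t*sin(t) - 7*t*cos(t) + 7*sin(t) + 11*cos(t) + C

Use integration by parts with u = t**3 - 4*t**2 - t + 3, dv = -sin(t) dt, so v = cos(t).
Apply parts 3 times (tabular method): alternate signs, differentiate u down to 0, integrate dv up.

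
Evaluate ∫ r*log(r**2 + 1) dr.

Let u = r**2 + 1, so du = (2*r) dr.
The integral becomes (1/2)·∫ log(u) du; integrate by parts with u′=log(u), dv′=du.

r**2*log(r**2 + 1)/2 - r**2/2 + log(r**2 + 1)/2 + C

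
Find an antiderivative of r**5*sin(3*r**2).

-r**4*cos(3*r**2)/6 + r**2*sin(3*r**2)/9 + cos(3*r**2)/27 + C

Let u = r², du = 2r dr; rewrite as (1/2)∫ u^2·sin(3u) du.
Now integrate by parts 2 times.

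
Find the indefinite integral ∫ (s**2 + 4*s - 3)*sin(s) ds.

-s**2*cos(s) + 2*s*sin(s) - 4*s*cos(s) + 4*sin(s) + 5*cos(s) + C

Use integration by parts with u = s**2 + 4*s - 3, dv = sin(s) ds, so v = -cos(s).
Apply parts 2 times (tabular method): alternate signs, differentiate u down to 0, integrate dv up.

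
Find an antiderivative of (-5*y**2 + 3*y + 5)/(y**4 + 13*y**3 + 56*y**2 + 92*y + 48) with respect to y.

-log(y + 1)/5 + 21*log(y + 2)/8 - 29*log(y + 4)/4 + 193*log(y + 6)/40 + C

Factor the denominator: (y + 1)*(y + 2)*(y + 4)*(y + 6).
Partial-fraction decomposition: 193/(40*(y + 6)) - 29/(4*(y + 4)) + 21/(8*(y + 2)) - 1/(5*(y + 1)).
Integrate each term: A/(y−a) contributes A·log|y−a|.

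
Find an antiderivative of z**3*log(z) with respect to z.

Use integration by parts with u = log(z), dv = z**3 dz.
Then du = 1/z dz and v = z**4/4.

z**4*log(z)/4 - z**4/16 + C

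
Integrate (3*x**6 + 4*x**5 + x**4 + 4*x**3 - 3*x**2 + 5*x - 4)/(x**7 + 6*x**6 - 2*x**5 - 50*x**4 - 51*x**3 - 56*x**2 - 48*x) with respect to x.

log(x)/12 + 17*log(x - 3)/30 - 2*log(x + 1)/9 + 26441*log(x + 4)/10404 + 89*log(x**2 + 1)/5780 - 203*atan(x)/2890 + 290/(51*x + 204) + C

Factor the denominator: x*(x - 3)*(x + 1)*(x + 4)**2*(x**2 + 1).
Partial-fraction decomposition: (89*x - 203)/(2890*(x**2 + 1)) + 26441/(10404*(x + 4)) - 290/(51*(x + 4)**2) - 2/(9*(x + 1)) + 17/(30*(x - 3)) + 1/(12*x).
Integrate each term; A/(x−a) gives A·log|x−a|; the (Bx+D)/(x²+p²) term gives a log and an atan.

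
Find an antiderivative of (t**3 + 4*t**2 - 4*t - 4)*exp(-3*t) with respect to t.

(-9*t**3 - 45*t**2 + 6*t + 38)*exp(-3*t)/27 + C

Use integration by parts with u = t**3 + 4*t**2 - 4*t - 4, dv = exp(-3*t) dt, so v = -exp(-3*t)/3.
Apply parts 3 times (tabular method): alternate signs, differentiate u down to 0, integrate dv up.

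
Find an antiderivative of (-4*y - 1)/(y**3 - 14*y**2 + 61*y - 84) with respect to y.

-29*log(y - 7)/12 + 17*log(y - 4)/3 - 13*log(y - 3)/4 + C

Factor the denominator: (y - 7)*(y - 4)*(y - 3).
Partial-fraction decomposition: -13/(4*(y - 3)) + 17/(3*(y - 4)) - 29/(12*(y - 7)).
Integrate each term: A/(y−a) contributes A·log|y−a|.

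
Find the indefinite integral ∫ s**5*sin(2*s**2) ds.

-s**4*cos(2*s**2)/4 + s**2*sin(2*s**2)/4 + cos(2*s**2)/8 + C

Let u = s², du = 2s ds; rewrite as (1/2)∫ u^2·sin(2u) du.
Now integrate by parts 2 times.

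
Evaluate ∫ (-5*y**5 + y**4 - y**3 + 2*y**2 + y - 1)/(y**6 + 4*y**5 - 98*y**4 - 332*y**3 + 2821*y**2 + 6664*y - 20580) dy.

Factor the denominator: (y - 7)*(y - 6)*(y - 2)*(y + 5)*(y + 7)**2.
Partial-fraction decomposition: 3605869/(2683044*(y + 7)) + 86869/(3276*(y + 7)**2) - 5473/(1232*(y + 5)) - 143/(11340*(y - 2)) + 37723/(7436*(y - 6)) - 27291/(3920*(y - 7)).
Integrate each term; A/(y−a) gives A·log|y−a|; A/(y−a)² gives −A/(y−a).

-27291*log(y - 7)/3920 + 37723*log(y - 6)/7436 - 143*log(y - 2)/11340 - 5473*log(y + 5)/1232 + 3605869*log(y + 7)/2683044 - 86869/(3276*y + 22932) + C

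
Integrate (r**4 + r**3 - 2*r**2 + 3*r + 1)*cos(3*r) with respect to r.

r**4*sin(3*r)/3 + r**3*sin(3*r)/3 + 4*r**3*cos(3*r)/9 - 10*r**2*sin(3*r)/9 + r**2*cos(3*r)/3 + 7*r*sin(3*r)/9 - 20*r*cos(3*r)/27 + 47*sin(3*r)/81 + 7*cos(3*r)/27 + C

Use integration by parts with u = r**4 + r**3 - 2*r**2 + 3*r + 1, dv = cos(3*r) dr, so v = sin(3*r)/3.
Apply parts 4 times (tabular method): alternate signs, differentiate u down to 0, integrate dv up.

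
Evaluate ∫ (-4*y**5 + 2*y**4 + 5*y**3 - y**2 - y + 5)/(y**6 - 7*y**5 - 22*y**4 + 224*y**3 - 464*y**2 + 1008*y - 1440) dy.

-27469*log(y - 6)/1920 + 3550*log(y - 5)/319 - 19*log(y - 2)/256 - 32591*log(y + 6)/42240 + 223*log(y**2 + 4)/18560 - 1313*atan(y/2)/9280 + C

Factor the denominator: (y - 6)*(y - 5)*(y - 2)*(y + 6)*(y**2 + 4).
Partial-fraction decomposition: (223*y - 2626)/(9280*(y**2 + 4)) - 32591/(42240*(y + 6)) - 19/(256*(y - 2)) + 3550/(319*(y - 5)) - 27469/(1920*(y - 6)).
Integrate each term; A/(y−a) gives A·log|y−a|; the (By+D)/(y²+p²) term gives a log and an atan.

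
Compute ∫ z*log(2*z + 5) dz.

z**2*log(2*z + 5)/2 - z**2/4 + 5*z/4 - 25*log(2*z + 5)/8 + C

Use integration by parts with u = log(2*z + 5), dv = z dz.
Then du = 2/(2*z + 5) dz and v = z**2/2.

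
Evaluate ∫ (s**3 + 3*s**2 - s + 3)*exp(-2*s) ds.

(-4*s**3 - 18*s**2 - 14*s - 19)*exp(-2*s)/8 + C

Use integration by parts with u = s**3 + 3*s**2 - s + 3, dv = exp(-2*s) ds, so v = -exp(-2*s)/2.
Apply parts 3 times (tabular method): alternate signs, differentiate u down to 0, integrate dv up.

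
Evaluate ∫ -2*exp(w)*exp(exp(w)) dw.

-2*exp(exp(w)) + C

Let u = exp(w), so du = (exp(w)) dw.
Rewriting, the integral becomes -2·∫ e^u du = -2·e^u.
Substituting back, u = exp(w).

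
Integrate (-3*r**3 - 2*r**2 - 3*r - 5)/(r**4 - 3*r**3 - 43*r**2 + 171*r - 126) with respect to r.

Factor the denominator: (r - 6)*(r - 3)*(r - 1)*(r + 7).
Partial-fraction decomposition: -947/(1040*(r + 7)) - 13/(80*(r - 1)) + 113/(60*(r - 3)) - 743/(195*(r - 6)).
Integrate each term: A/(r−a) contributes A·log|r−a|.

-743*log(r - 6)/195 + 113*log(r - 3)/60 - 13*log(r - 1)/80 - 947*log(r + 7)/1040 + C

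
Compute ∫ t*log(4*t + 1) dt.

Use integration by parts with u = log(4*t + 1), dv = t dt.
Then du = 4/(4*t + 1) dt and v = t**2/2.

t**2*log(4*t + 1)/2 - t**2/4 + t/8 - log(4*t + 1)/32 + C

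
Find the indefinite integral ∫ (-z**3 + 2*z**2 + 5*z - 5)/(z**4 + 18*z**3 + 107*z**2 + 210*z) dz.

-log(z)/42 - 29*log(z + 5)/2 + 253*log(z + 6)/6 - 401*log(z + 7)/14 + C

Factor the denominator: z*(z + 5)*(z + 6)*(z + 7).
Partial-fraction decomposition: -401/(14*(z + 7)) + 253/(6*(z + 6)) - 29/(2*(z + 5)) - 1/(42*z).
Integrate each term: A/(z−a) contributes A·log|z−a|.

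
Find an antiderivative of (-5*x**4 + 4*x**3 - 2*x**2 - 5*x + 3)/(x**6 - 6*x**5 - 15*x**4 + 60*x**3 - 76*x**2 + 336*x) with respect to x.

Factor the denominator: x*(x - 7)*(x - 3)*(x + 4)*(x**2 + 4).
Partial-fraction decomposition: 3*(92*x - 257)/(2756*(x**2 + 4)) + 309/(1232*(x + 4)) + 109/(364*(x - 3)) - 10763/(16324*(x - 7)) + 1/(112*x).
Integrate each term; A/(x−a) gives A·log|x−a|; the (Bx+D)/(x²+p²) term gives a log and an atan.

log(x)/112 - 10763*log(x - 7)/16324 + 109*log(x - 3)/364 + 309*log(x + 4)/1232 + 69*log(x**2 + 4)/1378 - 771*atan(x/2)/5512 + C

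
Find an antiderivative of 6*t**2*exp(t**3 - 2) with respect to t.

2*exp(t**3 - 2) + C

Let u = t**3 - 2, so du = (3*t**2) dt.
Rewriting, the integral becomes 2·∫ e^u du = 2·e^u.
Substituting back, u = t**3 - 2.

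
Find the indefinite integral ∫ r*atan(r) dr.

Use integration by parts with u = arctan(r), dv = r dr.
Then du = 1/(r**2 + 1) dr.

r**2*atan(r)/2 - r/2 + atan(r)/2 + C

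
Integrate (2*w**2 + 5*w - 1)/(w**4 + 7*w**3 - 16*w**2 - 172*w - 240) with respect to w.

Factor the denominator: (w - 5)*(w + 2)*(w + 4)*(w + 6).
Partial-fraction decomposition: -41/(88*(w + 6)) + 11/(36*(w + 4)) + 3/(56*(w + 2)) + 74/(693*(w - 5)).
Integrate each term: A/(w−a) contributes A·log|w−a|.

74*log(w - 5)/693 + 3*log(w + 2)/56 + 11*log(w + 4)/36 - 41*log(w + 6)/88 + C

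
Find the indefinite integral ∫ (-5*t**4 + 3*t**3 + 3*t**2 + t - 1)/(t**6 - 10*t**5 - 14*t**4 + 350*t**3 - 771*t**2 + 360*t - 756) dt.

Factor the denominator: (t - 7)*(t - 6)*(t - 3)*(t + 6)*(t**2 + 1).
Partial-fraction decomposition: (13*t + 16)/(1850*(t**2 + 1)) + 7027/(51948*(t + 6)) - 59/(216*(t - 3)) + 5719/(1332*(t - 6)) - 10823/(2600*(t - 7)).
Integrate each term; A/(t−a) gives A·log|t−a|; the (Bt+D)/(t²+p²) term gives a log and an atan.

-10823*log(t - 7)/2600 + 5719*log(t - 6)/1332 - 59*log(t - 3)/216 + 7027*log(t + 6)/51948 + 13*log(t**2 + 1)/3700 + 8*atan(t)/925 + C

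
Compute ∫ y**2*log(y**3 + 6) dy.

Let u = y**3 + 6, so du = (3*y**2) dy.
The integral becomes (1/3)·∫ log(u) du; integrate by parts with u′=log(u), dv′=du.

y**3*log(y**3 + 6)/3 - y**3/3 + 2*log(y**3 + 6) + C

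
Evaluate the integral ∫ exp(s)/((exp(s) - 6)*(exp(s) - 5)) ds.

log(exp(s) - 6) - log(exp(s) - 5) + C

Let u = e^s, du = e^s ds.
The integral becomes ∫ du/((u-6)(u-5)); decompose into partial fractions.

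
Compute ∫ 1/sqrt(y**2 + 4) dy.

log(y + sqrt(y**2 + 4)) + C

Substitute y = 2·tan(θ), so dy = 2·sec(θ)^2 dθ and the radical becomes sqrt(y**2 + 4) = 2·sec(θ) by the Pythagorean identity.
Integrate the resulting trig expression in θ, then back-substitute tan(θ) = y/2, sec(θ) = sqrt(y**2 + 4)/2 (absorbing any constant into C).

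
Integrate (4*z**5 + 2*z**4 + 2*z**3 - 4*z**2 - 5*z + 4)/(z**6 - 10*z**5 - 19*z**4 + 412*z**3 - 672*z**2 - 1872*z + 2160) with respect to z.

-1200791*log(z - 6)/28800 + 13879*log(z - 5)/308 - log(z - 1)/700 - 19*log(z + 2)/896 + 14527*log(z + 6)/22176 - 16979/(240*z - 1440) + C

Factor the denominator: (z - 6)**2*(z - 5)*(z - 1)*(z + 2)*(z + 6).
Partial-fraction decomposition: 14527/(22176*(z + 6)) - 19/(896*(z + 2)) - 1/(700*(z - 1)) + 13879/(308*(z - 5)) - 1200791/(28800*(z - 6)) + 16979/(240*(z - 6)**2).
Integrate each term; A/(z−a) gives A·log|z−a|; A/(z−a)² gives −A/(z−a).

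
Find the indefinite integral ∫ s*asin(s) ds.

Use integration by parts with u = arcsin(s), dv = s ds.
Then du = 1/sqrt(-s**2 + 1) ds.

s**2*asin(s)/2 + s*sqrt(-s**2 + 1)/4 - asin(s)/4 + C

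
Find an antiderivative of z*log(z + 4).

z**2*log(z + 4)/2 - z**2/4 + 2*z - 8*log(z + 4) + C

Use integration by parts with u = log(z + 4), dv = z dz.
Then du = 1/(z + 4) dz and v = z**2/2.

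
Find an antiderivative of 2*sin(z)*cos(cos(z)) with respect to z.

-2*sin(cos(z)) + C

Let u = cos(z), so du = (-sin(z)) dz.
Rewriting, the integral becomes -2·∫ cos(u) du = -2·sin(u).
Substituting back, u = cos(z).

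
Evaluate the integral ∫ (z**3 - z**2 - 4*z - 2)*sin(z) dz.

-z**3*cos(z) + 3*z**2*sin(z) + z**2*cos(z) - 2*z*sin(z) + 10*z*cos(z) - 10*sin(z) + C

Use integration by parts with u = z**3 - z**2 - 4*z - 2, dv = sin(z) dz, so v = -cos(z).
Apply parts 3 times (tabular method): alternate signs, differentiate u down to 0, integrate dv up.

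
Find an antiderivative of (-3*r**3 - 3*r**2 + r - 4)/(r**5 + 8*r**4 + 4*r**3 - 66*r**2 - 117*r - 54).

Factor the denominator: (r - 3)*(r + 1)**2*(r + 3)*(r + 6).
Partial-fraction decomposition: 106/(135*(r + 6)) - 47/(72*(r + 3)) - 1/(160*(r + 1)) + 1/(8*(r + 1)**2) - 109/(864*(r - 3)).
Integrate each term; A/(r−a) gives A·log|r−a|; A/(r−a)² gives −A/(r−a).

-109*log(r - 3)/864 - log(r + 1)/160 - 47*log(r + 3)/72 + 106*log(r + 6)/135 - 1/(8*r + 8) + C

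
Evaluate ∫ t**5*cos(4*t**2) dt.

t**4*sin(4*t**2)/8 + t**2*cos(4*t**2)/16 - sin(4*t**2)/64 + C

Let u = t², du = 2t dt; rewrite as (1/2)∫ u^2·cos(4u) du.
Now integrate by parts 2 times.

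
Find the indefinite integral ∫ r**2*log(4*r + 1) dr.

Use integration by parts with u = log(4*r + 1), dv = r**2 dr.
Then du = 4/(4*r + 1) dr and v = r**3/3.

r**3*log(4*r + 1)/3 - r**3/9 + r**2/24 - r/48 + log(4*r + 1)/192 + C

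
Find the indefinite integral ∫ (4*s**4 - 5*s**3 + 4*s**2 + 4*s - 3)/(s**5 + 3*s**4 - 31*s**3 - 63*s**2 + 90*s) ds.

Factor the denominator: s*(s - 5)*(s - 1)*(s + 3)*(s + 6).
Partial-fraction decomposition: 709/(154*(s + 6)) - 5/(3*(s + 3)) - 1/(28*(s - 1)) + 249/(220*(s - 5)) - 1/(30*s).
Integrate each term: A/(s−a) contributes A·log|s−a|.

-log(s)/30 + 249*log(s - 5)/220 - log(s - 1)/28 - 5*log(s + 3)/3 + 709*log(s + 6)/154 + C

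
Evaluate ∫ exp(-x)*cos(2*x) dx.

Let I denote the integral. Integrate by parts with u = cos(2*x), dv = exp(-x) dx, so v = -exp(-x): I = -exp(-x)*cos(2*x) − 2·∫ exp(-x)*sin(2*x) dx.
Apply parts again with u = sin(2*x), dv = exp(-x) dx: ∫ exp(-x)*sin(2*x) dx = -exp(-x)*sin(2*x) + 2·I. Substituting back brings back I: I = 2*exp(-x)*sin(2*x) - exp(-x)*cos(2*x) − 4·I.
Solving for I: (1 + 4)·I equals the remaining terms, so I = (1/5)·(2*exp(-x)*sin(2*x) - exp(-x)*cos(2*x)).

2*exp(-x)*sin(2*x)/5 - exp(-x)*cos(2*x)/5 + C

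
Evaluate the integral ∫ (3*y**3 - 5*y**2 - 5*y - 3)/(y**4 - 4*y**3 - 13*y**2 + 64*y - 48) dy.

Factor the denominator: (y - 4)*(y - 3)*(y - 1)*(y + 4).
Partial-fraction decomposition: 51/(56*(y + 4)) - 1/(3*(y - 1)) - 9/(7*(y - 3)) + 89/(24*(y - 4)).
Integrate each term: A/(y−a) contributes A·log|y−a|.

89*log(y - 4)/24 - 9*log(y - 3)/7 - log(y - 1)/3 + 51*log(y + 4)/56 + C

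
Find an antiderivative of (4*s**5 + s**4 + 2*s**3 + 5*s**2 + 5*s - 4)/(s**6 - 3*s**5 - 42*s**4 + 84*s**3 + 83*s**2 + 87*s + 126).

Factor the denominator: (s - 7)*(s - 3)*(s + 1)*(s + 6)*(s**2 + 1).
Partial-fraction decomposition: (191*s - 73)/(3700*(s**2 + 1)) + 30094/(21645*(s + 6)) - 9/(320*(s + 1)) - 1163/(1440*(s - 3)) + 70591/(20800*(s - 7)).
Integrate each term; A/(s−a) gives A·log|s−a|; the (Bs+D)/(s²+p²) term gives a log and an atan.

70591*log(s - 7)/20800 - 1163*log(s - 3)/1440 - 9*log(s + 1)/320 + 30094*log(s + 6)/21645 + 191*log(s**2 + 1)/7400 - 73*atan(s)/3700 + C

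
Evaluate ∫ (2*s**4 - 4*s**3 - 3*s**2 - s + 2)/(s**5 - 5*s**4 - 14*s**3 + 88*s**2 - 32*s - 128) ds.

Factor the denominator: (s - 4)**2*(s - 2)*(s + 1)*(s + 4).
Partial-fraction decomposition: 121/(192*(s + 4)) - 2/(75*(s + 1)) - 1/(6*(s - 2)) + 2501/(1600*(s - 4)) + 103/(40*(s - 4)**2).
Integrate each term; A/(s−a) gives A·log|s−a|; A/(s−a)² gives −A/(s−a).

2501*log(s - 4)/1600 - log(s - 2)/6 - 2*log(s + 1)/75 + 121*log(s + 4)/192 - 103/(40*s - 160) + C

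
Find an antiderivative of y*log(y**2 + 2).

Let u = y**2 + 2, so du = (2*y) dy.
The integral becomes (1/2)·∫ log(u) du; integrate by parts with u′=log(u), dv′=du.

y**2*log(y**2 + 2)/2 - y**2/2 + log(y**2 + 2) + C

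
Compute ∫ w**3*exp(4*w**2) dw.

Let u = w², du = 2w dw; rewrite as (1/2)∫ u^1·exp(4u) du.
Now integrate by parts 1 time.

(4*w**2 - 1)*exp(4*w**2)/32 + C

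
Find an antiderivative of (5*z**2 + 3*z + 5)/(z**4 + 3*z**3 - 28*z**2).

-99*log(z)/784 + 97*log(z - 4)/176 - 229*log(z + 7)/539 + 5/(28*z) + C

Factor the denominator: z**2*(z - 4)*(z + 7).
Partial-fraction decomposition: -229/(539*(z + 7)) + 97/(176*(z - 4)) - 99/(784*z) - 5/(28*z**2).
Integrate each term; A/(z−a) gives A·log|z−a|; A/(z−a)² gives −A/(z−a).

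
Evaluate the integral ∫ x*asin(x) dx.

x**2*asin(x)/2 + x*sqrt(-x**2 + 1)/4 - asin(x)/4 + C

Use integration by parts with u = arcsin(x), dv = x dx.
Then du = 1/sqrt(-x**2 + 1) dx.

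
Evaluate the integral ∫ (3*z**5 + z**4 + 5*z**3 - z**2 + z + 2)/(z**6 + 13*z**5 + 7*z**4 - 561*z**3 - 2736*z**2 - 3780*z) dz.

Factor the denominator: z*(z - 7)*(z + 3)*(z + 5)*(z + 6)**2.
Partial-fraction decomposition: -75313/(1014*(z + 6)) - 11576/(117*(z + 6)**2) + 9403/(120*(z + 5)) - 793/(540*(z + 3)) + 54497/(141960*(z - 7)) - 1/(1890*z).
Integrate each term; A/(z−a) gives A·log|z−a|; A/(z−a)² gives −A/(z−a).

-log(z)/1890 + 54497*log(z - 7)/141960 - 793*log(z + 3)/540 + 9403*log(z + 5)/120 - 75313*log(z + 6)/1014 + 11576/(117*z + 702) + C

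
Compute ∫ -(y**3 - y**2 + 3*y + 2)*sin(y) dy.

y**3*cos(y) - 3*y**2*sin(y) - y**2*cos(y) + 2*y*sin(y) - 3*y*cos(y) + 3*sin(y) + 4*cos(y) + C

Use integration by parts with u = y**3 - y**2 + 3*y + 2, dv = -sin(y) dy, so v = cos(y).
Apply parts 3 times (tabular method): alternate signs, differentiate u down to 0, integrate dv up.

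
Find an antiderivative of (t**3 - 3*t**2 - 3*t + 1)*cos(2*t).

t**3*sin(2*t)/2 - 3*t**2*sin(2*t)/2 + 3*t**2*cos(2*t)/4 - 9*t*sin(2*t)/4 - 3*t*cos(2*t)/2 + 5*sin(2*t)/4 - 9*cos(2*t)/8 + C

Use integration by parts with u = t**3 - 3*t**2 - 3*t + 1, dv = cos(2*t) dt, so v = sin(2*t)/2.
Apply parts 3 times (tabular method): alternate signs, differentiate u down to 0, integrate dv up.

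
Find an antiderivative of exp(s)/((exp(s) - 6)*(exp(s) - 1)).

log(exp(s) - 6)/5 - log(exp(s) - 1)/5 + C

Let u = e^s, du = e^s ds.
The integral becomes ∫ du/((u-6)(u-1)); decompose into partial fractions.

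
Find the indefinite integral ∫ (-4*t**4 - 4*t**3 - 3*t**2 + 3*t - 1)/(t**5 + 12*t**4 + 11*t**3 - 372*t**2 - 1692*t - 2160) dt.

Factor the denominator: (t - 6)*(t + 3)*(t + 4)*(t + 5)*(t + 6).
Partial-fraction decomposition: -4447/(72*(t + 6)) + 2091/(22*(t + 5)) - 829/(20*(t + 4)) + 253/(54*(t + 3)) - 6139/(11880*(t - 6)).
Integrate each term: A/(t−a) contributes A·log|t−a|.

-6139*log(t - 6)/11880 + 253*log(t + 3)/54 - 829*log(t + 4)/20 + 2091*log(t + 5)/22 - 4447*log(t + 6)/72 + C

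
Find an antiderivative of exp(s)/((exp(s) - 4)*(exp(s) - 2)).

log(exp(s) - 4)/2 - log(exp(s) - 2)/2 + C

Let u = e^s, du = e^s ds.
The integral becomes ∫ du/((u-2)(u-4)); decompose into partial fractions.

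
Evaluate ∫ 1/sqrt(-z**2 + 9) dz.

Substitute z = 3·sin(θ), so dz = 3·cos(θ) dθ and the radical becomes sqrt(-z**2 + 9) = 3·cos(θ) by the Pythagorean identity.
Integrate the resulting trig expression in θ, then back-substitute θ = asin(z/3), sin(θ) = z/3, cos(θ) = sqrt(-z**2 + 9)/3 (absorbing any constant into C).

asin(z/3) + C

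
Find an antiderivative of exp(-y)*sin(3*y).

-exp(-y)*sin(3*y)/10 - 3*exp(-y)*cos(3*y)/10 + C

Let I denote the integral. Integrate by parts with u = sin(3*y), dv = exp(-y) dy, so v = -exp(-y): I = -exp(-y)*sin(3*y) + 3·∫ exp(-y)*cos(3*y) dy.
Apply parts again with u = cos(3*y), dv = exp(-y) dy: ∫ exp(-y)*cos(3*y) dy = -exp(-y)*cos(3*y) − 3·I. Substituting back brings back I: I = -exp(-y)*sin(3*y) - 3*exp(-y)*cos(3*y) − 9·I.
Solving for I: (1 + 9)·I equals the remaining terms, so I = (1/10)·(-exp(-y)*sin(3*y) - 3*exp(-y)*cos(3*y)).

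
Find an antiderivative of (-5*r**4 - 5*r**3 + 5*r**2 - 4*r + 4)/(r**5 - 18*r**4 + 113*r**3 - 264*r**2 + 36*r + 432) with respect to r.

Factor the denominator: (r - 6)**2*(r - 4)*(r - 3)*(r + 1).
Partial-fraction decomposition: 13/(980*(r + 1)) + 503/(36*(r - 3)) - 383/(5*(r - 4)) + 25408/(441*(r - 6)) - 3700/(21*(r - 6)**2).
Integrate each term; A/(r−a) gives A·log|r−a|; A/(r−a)² gives −A/(r−a).

25408*log(r - 6)/441 - 383*log(r - 4)/5 + 503*log(r - 3)/36 + 13*log(r + 1)/980 + 3700/(21*r - 126) + C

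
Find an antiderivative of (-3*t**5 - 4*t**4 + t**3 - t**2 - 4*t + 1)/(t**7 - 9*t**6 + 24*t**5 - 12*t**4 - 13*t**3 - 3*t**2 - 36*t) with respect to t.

Factor the denominator: t*(t - 4)*(t - 3)**2*(t + 1)*(t**2 + 1).
Partial-fraction decomposition: -(t - 7)/(50*(t**2 + 1)) + 1/(80*(t + 1)) + 43147/(3600*(t - 3)) + 523/(60*(t - 3)**2) - 239/(20*(t - 4)) - 1/(36*t).
Integrate each term; A/(t−a) gives A·log|t−a|; the (Bt+D)/(t²+p²) term gives a log and an atan.

-log(t)/36 - 239*log(t - 4)/20 + 43147*log(t - 3)/3600 + log(t + 1)/80 - log(t**2 + 1)/100 + 7*atan(t)/50 - 523/(60*t - 180) + C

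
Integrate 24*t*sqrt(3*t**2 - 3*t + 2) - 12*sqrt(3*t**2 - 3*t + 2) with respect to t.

8*(3*t**2 - 3*t + 2)**(3/2)/3 + C

Let u = 3*t**2 - 3*t + 2, so du = (6*t - 3) dt.
Rewriting, the integral becomes 4·∫ √u du = 4·(2/3)u^(3/2).
Substituting back, u = 3*t**2 - 3*t + 2.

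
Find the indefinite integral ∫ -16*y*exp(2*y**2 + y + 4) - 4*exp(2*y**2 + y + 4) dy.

Let u = 2*y**2 + y + 4, so du = (4*y + 1) dy.
Rewriting, the integral becomes -4·∫ e^u du = -4·e^u.
Substituting back, u = 2*y**2 + y + 4.

-4*exp(2*y**2 + y + 4) + C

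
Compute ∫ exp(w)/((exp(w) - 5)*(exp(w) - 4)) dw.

log(exp(w) - 5) - log(exp(w) - 4) + C

Let u = e^w, du = e^w dw.
The integral becomes ∫ du/((u-4)(u-5)); decompose into partial fractions.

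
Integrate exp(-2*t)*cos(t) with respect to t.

Let I denote the integral. Integrate by parts with u = cos(t), dv = exp(-2*t) dt, so v = -exp(-2*t)/2: I = -exp(-2*t)*cos(t)/2 − (1/2)·∫ exp(-2*t)*sin(t) dt.
Apply parts again with u = sin(t), dv = exp(-2*t) dt: ∫ exp(-2*t)*sin(t) dt = -exp(-2*t)*sin(t)/2 + (1/2)·I. Substituting back brings back I: I = exp(-2*t)*sin(t)/4 - exp(-2*t)*cos(t)/2 − (1/4)·I.
Solving for I: (1 + 1/4)·I equals the remaining terms, so I = (4/5)·(exp(-2*t)*sin(t)/4 - exp(-2*t)*cos(t)/2).

exp(-2*t)*sin(t)/5 - 2*exp(-2*t)*cos(t)/5 + C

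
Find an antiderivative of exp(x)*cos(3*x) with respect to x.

Let I denote the integral. Integrate by parts with u = cos(3*x), dv = exp(x) dx, so v = exp(x): I = exp(x)*cos(3*x) + 3·∫ exp(x)*sin(3*x) dx.
Apply parts again with u = sin(3*x), dv = exp(x) dx: ∫ exp(x)*sin(3*x) dx = exp(x)*sin(3*x) − 3·I. Substituting back brings back I: I = 3*exp(x)*sin(3*x) + exp(x)*cos(3*x) − 9·I.
Solving for I: (1 + 9)·I equals the remaining terms, so I = (1/10)·(3*exp(x)*sin(3*x) + exp(x)*cos(3*x)).

3*exp(x)*sin(3*x)/10 + exp(x)*cos(3*x)/10 + C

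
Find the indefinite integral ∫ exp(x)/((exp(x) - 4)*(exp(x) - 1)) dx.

log(exp(x) - 4)/3 - log(exp(x) - 1)/3 + C

Let u = e^x, du = e^x dx.
The integral becomes ∫ du/((u-4)(u-1)); decompose into partial fractions.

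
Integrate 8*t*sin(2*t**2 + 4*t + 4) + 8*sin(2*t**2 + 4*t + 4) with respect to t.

-2*cos(2*t**2 + 4*t + 4) + C

Let u = 2*t**2 + 4*t + 4, so du = (4*t + 4) dt.
Rewriting, the integral becomes 2·∫ sin(u) du = 2·-cos(u).
Substituting back, u = 2*t**2 + 4*t + 4.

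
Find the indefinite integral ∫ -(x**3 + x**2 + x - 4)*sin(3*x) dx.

Use integration by parts with u = x**3 + x**2 + x - 4, dv = -sin(3*x) dx, so v = cos(3*x)/3.
Apply parts 3 times (tabular method): alternate signs, differentiate u down to 0, integrate dv up.

x**3*cos(3*x)/3 - x**2*sin(3*x)/3 + x**2*cos(3*x)/3 - 2*x*sin(3*x)/9 + x*cos(3*x)/9 - sin(3*x)/27 - 38*cos(3*x)/27 + C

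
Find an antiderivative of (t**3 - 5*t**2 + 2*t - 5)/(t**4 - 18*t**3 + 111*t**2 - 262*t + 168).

Factor the denominator: (t - 7)*(t - 6)*(t - 4)*(t - 1).
Partial-fraction decomposition: 7/(90*(t - 1)) - 13/(18*(t - 4)) - 43/(10*(t - 6)) + 107/(18*(t - 7)).
Integrate each term: A/(t−a) contributes A·log|t−a|.

107*log(t - 7)/18 - 43*log(t - 6)/10 - 13*log(t - 4)/18 + 7*log(t - 1)/90 + C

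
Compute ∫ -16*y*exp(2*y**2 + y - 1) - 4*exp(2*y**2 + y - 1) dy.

Let u = 2*y**2 + y - 1, so du = (4*y + 1) dy.
Rewriting, the integral becomes -4·∫ e^u du = -4·e^u.
Substituting back, u = 2*y**2 + y - 1.

-4*exp(2*y**2 + y - 1) + C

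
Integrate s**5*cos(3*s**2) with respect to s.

Let u = s², du = 2s ds; rewrite as (1/2)∫ u^2·cos(3u) du.
Now integrate by parts 2 times.

s**4*sin(3*s**2)/6 + s**2*cos(3*s**2)/9 - sin(3*s**2)/27 + C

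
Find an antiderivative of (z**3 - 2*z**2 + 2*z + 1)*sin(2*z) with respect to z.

-z**3*cos(2*z)/2 + 3*z**2*sin(2*z)/4 + z**2*cos(2*z) - z*sin(2*z) - z*cos(2*z)/4 + sin(2*z)/8 - cos(2*z) + C

Use integration by parts with u = z**3 - 2*z**2 + 2*z + 1, dv = sin(2*z) dz, so v = -cos(2*z)/2.
Apply parts 3 times (tabular method): alternate signs, differentiate u down to 0, integrate dv up.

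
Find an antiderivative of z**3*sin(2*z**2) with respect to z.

-z**2*cos(2*z**2)/4 + sin(2*z**2)/8 + C

Let u = z², du = 2z dz; rewrite as (1/2)∫ u^1·sin(2u) du.
Now integrate by parts 1 time.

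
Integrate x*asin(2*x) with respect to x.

x**2*asin(2*x)/2 + x*sqrt(-4*x**2 + 1)/8 - asin(2*x)/16 + C

Use integration by parts with u = arcsin(2*x), dv = x dx.
Then du = 2/sqrt(-4*x**2 + 1) dx.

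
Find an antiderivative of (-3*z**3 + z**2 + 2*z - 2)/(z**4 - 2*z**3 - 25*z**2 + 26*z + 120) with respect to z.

Factor the denominator: (z - 5)*(z - 3)*(z + 2)*(z + 4).
Partial-fraction decomposition: -11/(7*(z + 4)) + 11/(35*(z + 2)) + 34/(35*(z - 3)) - 19/(7*(z - 5)).
Integrate each term: A/(z−a) contributes A·log|z−a|.

-19*log(z - 5)/7 + 34*log(z - 3)/35 + 11*log(z + 2)/35 - 11*log(z + 4)/7 + C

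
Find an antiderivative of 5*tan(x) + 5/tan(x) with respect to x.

5*log(tan(x)) + C

Let u = tan(x), so du = (tan(x)**2 + 1) dx.
Rewriting, the integral becomes 5·∫ 1/u du = 5·log(u).
Substituting back, u = tan(x).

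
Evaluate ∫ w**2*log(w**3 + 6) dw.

w**3*log(w**3 + 6)/3 - w**3/3 + 2*log(w**3 + 6) + C

Let u = w**3 + 6, so du = (3*w**2) dw.
The integral becomes (1/3)·∫ log(u) du; integrate by parts with u′=log(u), dv′=du.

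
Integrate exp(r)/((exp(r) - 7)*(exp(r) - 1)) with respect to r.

Let u = e^r, du = e^r dr.
The integral becomes ∫ du/((u-1)(u-7)); decompose into partial fractions.

log(exp(r) - 7)/6 - log(exp(r) - 1)/6 + C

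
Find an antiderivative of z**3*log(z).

z**4*log(z)/4 - z**4/16 + C

Use integration by parts with u = log(z), dv = z**3 dz.
Then du = 1/z dz and v = z**4/4.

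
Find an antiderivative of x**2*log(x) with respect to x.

Use integration by parts with u = log(x), dv = x**2 dx.
Then du = 1/x dx and v = x**3/3.

x**3*log(x)/3 - x**3/9 + C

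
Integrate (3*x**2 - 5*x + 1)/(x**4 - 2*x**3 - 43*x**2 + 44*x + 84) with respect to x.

Factor the denominator: (x - 7)*(x - 2)*(x + 1)*(x + 6).
Partial-fraction decomposition: -139/(520*(x + 6)) + 3/(40*(x + 1)) - 1/(40*(x - 2)) + 113/(520*(x - 7)).
Integrate each term: A/(x−a) contributes A·log|x−a|.

113*log(x - 7)/520 - log(x - 2)/40 + 3*log(x + 1)/40 - 139*log(x + 6)/520 + C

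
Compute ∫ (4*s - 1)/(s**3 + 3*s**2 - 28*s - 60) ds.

19*log(s - 5)/77 + 9*log(s + 2)/28 - 25*log(s + 6)/44 + C

Factor the denominator: (s - 5)*(s + 2)*(s + 6).
Partial-fraction decomposition: -25/(44*(s + 6)) + 9/(28*(s + 2)) + 19/(77*(s - 5)).
Integrate each term: A/(s−a) contributes A·log|s−a|.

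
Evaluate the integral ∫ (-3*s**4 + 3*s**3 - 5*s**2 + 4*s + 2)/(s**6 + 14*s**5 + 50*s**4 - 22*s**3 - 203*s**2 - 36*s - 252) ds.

Factor the denominator: (s - 2)*(s + 3)*(s + 6)*(s + 7)*(s**2 + 1).
Partial-fraction decomposition: -(2*s + 25)/(1850*(s**2 + 1)) + 8503/(1800*(s + 7)) - 2369/(444*(s + 6)) + 379/(600*(s + 3)) - 17/(900*(s - 2)).
Integrate each term; A/(s−a) gives A·log|s−a|; the (Bs+D)/(s²+p²) term gives a log and an atan.

-17*log(s - 2)/900 + 379*log(s + 3)/600 - 2369*log(s + 6)/444 + 8503*log(s + 7)/1800 - log(s**2 + 1)/1850 - atan(s)/74 + C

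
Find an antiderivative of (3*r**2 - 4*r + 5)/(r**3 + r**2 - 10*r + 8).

3*log(r - 2)/2 - 4*log(r - 1)/5 + 23*log(r + 4)/10 + C

Factor the denominator: (r - 2)*(r - 1)*(r + 4).
Partial-fraction decomposition: 23/(10*(r + 4)) - 4/(5*(r - 1)) + 3/(2*(r - 2)).
Integrate each term: A/(r−a) contributes A·log|r−a|.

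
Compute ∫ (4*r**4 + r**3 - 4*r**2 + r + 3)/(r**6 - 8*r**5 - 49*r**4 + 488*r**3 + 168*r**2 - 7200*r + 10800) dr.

Factor the denominator: (r - 6)**2*(r - 5)*(r - 2)*(r + 5)*(r + 6).
Partial-fraction decomposition: -1607/(4224*(r + 6)) + 2273/(8470*(r + 5)) - 61/(2688*(r - 2)) + 2533/(330*(r - 5)) - 21899/(2904*(r - 6)) + 1755/(176*(r - 6)**2).
Integrate each term; A/(r−a) gives A·log|r−a|; A/(r−a)² gives −A/(r−a).

-21899*log(r - 6)/2904 + 2533*log(r - 5)/330 - 61*log(r - 2)/2688 + 2273*log(r + 5)/8470 - 1607*log(r + 6)/4224 - 1755/(176*r - 1056) + C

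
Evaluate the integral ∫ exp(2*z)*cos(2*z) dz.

exp(2*z)*sin(2*z)/4 + exp(2*z)*cos(2*z)/4 + C

Let I denote the integral. Integrate by parts with u = cos(2*z), dv = exp(2*z) dz, so v = exp(2*z)/2: I = exp(2*z)*cos(2*z)/2 + ∫ exp(2*z)*sin(2*z) dz.
Apply parts again with u = sin(2*z), dv = exp(2*z) dz: ∫ exp(2*z)*sin(2*z) dz = exp(2*z)*sin(2*z)/2 − I. Substituting back brings back I: I = exp(2*z)*sin(2*z)/2 + exp(2*z)*cos(2*z)/2 − I.
Solving for I: (1 + 1)·I equals the remaining terms, so I = (1/2)·(exp(2*z)*sin(2*z)/2 + exp(2*z)*cos(2*z)/2).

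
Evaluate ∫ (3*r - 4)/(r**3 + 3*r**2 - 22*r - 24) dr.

4*log(r - 4)/25 + 7*log(r + 1)/25 - 11*log(r + 6)/25 + C

Factor the denominator: (r - 4)*(r + 1)*(r + 6).
Partial-fraction decomposition: -11/(25*(r + 6)) + 7/(25*(r + 1)) + 4/(25*(r - 4)).
Integrate each term: A/(r−a) contributes A·log|r−a|.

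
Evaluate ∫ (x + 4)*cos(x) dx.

Use integration by parts with u = x + 4, dv = cos(x) dx, so v = sin(x).
Apply parts 1 times (tabular method): alternate signs, differentiate u down to 0, integrate dv up.

x*sin(x) + 4*sin(x) + cos(x) + C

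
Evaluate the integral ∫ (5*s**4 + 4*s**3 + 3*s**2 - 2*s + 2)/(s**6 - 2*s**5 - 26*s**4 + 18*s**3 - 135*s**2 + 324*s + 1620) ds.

Factor the denominator: (s - 6)*(s - 3)*(s + 2)*(s + 5)*(s**2 + 9).
Partial-fraction decomposition: -19*(62*s - 293)/(9945*(s**2 + 9)) - 113/(374*(s + 5)) + 11/(260*(s + 2)) - 67/(270*(s - 3)) + 3721/(5940*(s - 6)).
Integrate each term; A/(s−a) gives A·log|s−a|; the (Bs+D)/(s²+p²) term gives a log and an atan.

3721*log(s - 6)/5940 - 67*log(s - 3)/270 + 11*log(s + 2)/260 - 113*log(s + 5)/374 - 589*log(s**2 + 9)/9945 + 5567*atan(s/3)/29835 + C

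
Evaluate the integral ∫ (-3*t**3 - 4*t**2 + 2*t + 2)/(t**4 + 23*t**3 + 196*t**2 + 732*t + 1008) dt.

Factor the denominator: (t + 4)*(t + 6)**2*(t + 7).
Partial-fraction decomposition: -821/(3*(t + 7)) + 521/(2*(t + 6)) - 247/(t + 6)**2 + 61/(6*(t + 4)).
Integrate each term; A/(t−a) gives A·log|t−a|; A/(t−a)² gives −A/(t−a).

61*log(t + 4)/6 + 521*log(t + 6)/2 - 821*log(t + 7)/3 + 247/(t + 6) + C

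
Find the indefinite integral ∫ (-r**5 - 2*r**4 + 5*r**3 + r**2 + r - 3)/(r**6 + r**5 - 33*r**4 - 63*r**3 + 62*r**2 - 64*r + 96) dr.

-9249*log(r - 6)/18500 - log(r - 1)/250 - 64619*log(r + 4)/144500 - 1045*log(r**2 + 1)/42772 - 461*atan(r)/21386 - 201/(850*r + 3400) + C

Factor the denominator: (r - 6)*(r - 1)*(r + 4)**2*(r**2 + 1).
Partial-fraction decomposition: -(1045*r + 461)/(21386*(r**2 + 1)) - 64619/(144500*(r + 4)) + 201/(850*(r + 4)**2) - 1/(250*(r - 1)) - 9249/(18500*(r - 6)).
Integrate each term; A/(r−a) gives A·log|r−a|; the (Br+D)/(r²+p²) term gives a log and an atan.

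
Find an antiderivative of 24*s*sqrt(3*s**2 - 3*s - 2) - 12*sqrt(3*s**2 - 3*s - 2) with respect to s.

Let u = 3*s**2 - 3*s - 2, so du = (6*s - 3) ds.
Rewriting, the integral becomes 4·∫ √u du = 4·(2/3)u^(3/2).
Substituting back, u = 3*s**2 - 3*s - 2.

8*(3*s**2 - 3*s - 2)**(3/2)/3 + C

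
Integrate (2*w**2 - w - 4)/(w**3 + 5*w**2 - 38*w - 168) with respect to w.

31*log(w - 6)/65 - 16*log(w + 4)/15 + 101*log(w + 7)/39 + C

Factor the denominator: (w - 6)*(w + 4)*(w + 7).
Partial-fraction decomposition: 101/(39*(w + 7)) - 16/(15*(w + 4)) + 31/(65*(w - 6)).
Integrate each term: A/(w−a) contributes A·log|w−a|.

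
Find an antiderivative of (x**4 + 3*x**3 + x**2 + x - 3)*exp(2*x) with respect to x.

(4*x**4 + 4*x**3 - 2*x**2 + 6*x - 15)*exp(2*x)/8 + C

Use integration by parts with u = x**4 + 3*x**3 + x**2 + x - 3, dv = exp(2*x) dx, so v = exp(2*x)/2.
Apply parts 4 times (tabular method): alternate signs, differentiate u down to 0, integrate dv up.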